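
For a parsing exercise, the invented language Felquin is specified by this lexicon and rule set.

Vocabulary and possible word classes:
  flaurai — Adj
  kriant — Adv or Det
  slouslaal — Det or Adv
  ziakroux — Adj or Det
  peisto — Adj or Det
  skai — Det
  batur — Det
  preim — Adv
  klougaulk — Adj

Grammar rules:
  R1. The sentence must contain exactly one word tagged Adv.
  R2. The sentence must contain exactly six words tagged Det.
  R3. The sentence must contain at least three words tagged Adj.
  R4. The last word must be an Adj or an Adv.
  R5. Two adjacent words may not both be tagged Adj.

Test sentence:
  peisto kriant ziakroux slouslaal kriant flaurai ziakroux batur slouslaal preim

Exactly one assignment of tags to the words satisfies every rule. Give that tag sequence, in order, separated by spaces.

Adj Det Adj Det Det Adj Det Det Det Adv

Candidates per position — 1:peisto {Adj,Det}; 2:kriant {Adv,Det}; 3:ziakroux {Adj,Det}; 4:slouslaal {Det,Adv}; 5:kriant {Adv,Det}; 6:flaurai {Adj}; 7:ziakroux {Adj,Det}; 8:batur {Det}; 9:slouslaal {Det,Adv}; 10:preim {Adv}.
Position 2: tagging it Adv would leave rule 1 unsatisfiable, so it must be Det.
Position 4: tagging it Adv would leave rule 1 unsatisfiable, so it must be Det.
Position 5: tagging it Adv would leave rule 1 unsatisfiable, so it must be Det.
Position 7: tagging it Adj would leave rule 5 unsatisfiable, so it must be Det.
Position 9: tagging it Adv would leave rule 1 unsatisfiable, so it must be Det.
Position 1: tagging it Det would leave rule 2 unsatisfiable, so it must be Adj.
Position 3: tagging it Det would leave rule 2 unsatisfiable, so it must be Adj.
The unique satisfying tagging is: Adj Det Adj Det Det Adj Det Det Det Adv.
Check: rule 1 ✓; rule 2 ✓; rule 3 ✓; rule 4 ✓; rule 5 ✓.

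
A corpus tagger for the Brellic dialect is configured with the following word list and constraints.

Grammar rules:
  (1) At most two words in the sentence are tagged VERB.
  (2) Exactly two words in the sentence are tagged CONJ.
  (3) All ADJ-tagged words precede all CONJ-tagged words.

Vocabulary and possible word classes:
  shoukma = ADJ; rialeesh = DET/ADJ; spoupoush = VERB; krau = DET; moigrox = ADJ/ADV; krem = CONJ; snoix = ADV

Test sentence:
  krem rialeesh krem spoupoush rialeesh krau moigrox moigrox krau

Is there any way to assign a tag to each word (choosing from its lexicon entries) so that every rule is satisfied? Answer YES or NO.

YES

Candidates per position — 1:krem {CONJ}; 2:rialeesh {DET,ADJ}; 3:krem {CONJ}; 4:spoupoush {VERB}; 5:rialeesh {DET,ADJ}; 6:krau {DET}; 7:moigrox {ADJ,ADV}; 8:moigrox {ADJ,ADV}; 9:krau {DET}.
One satisfying assignment: CONJ DET CONJ VERB DET DET ADV ADV DET.
Check: rule 1 ok; rule 2 ok; rule 3 ok.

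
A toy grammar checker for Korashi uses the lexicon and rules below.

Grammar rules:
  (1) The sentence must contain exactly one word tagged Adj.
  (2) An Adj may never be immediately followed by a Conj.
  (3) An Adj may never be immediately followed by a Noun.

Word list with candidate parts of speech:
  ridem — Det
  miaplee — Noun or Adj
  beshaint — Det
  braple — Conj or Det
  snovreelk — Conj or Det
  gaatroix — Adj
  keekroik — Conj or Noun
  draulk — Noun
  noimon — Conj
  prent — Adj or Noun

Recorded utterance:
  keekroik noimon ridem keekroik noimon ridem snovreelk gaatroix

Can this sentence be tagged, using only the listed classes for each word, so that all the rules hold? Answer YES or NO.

Candidates per position — 1:keekroik {Conj,Noun}; 2:noimon {Conj}; 3:ridem {Det}; 4:keekroik {Conj,Noun}; 5:noimon {Conj}; 6:ridem {Det}; 7:snovreelk {Conj,Det}; 8:gaatroix {Adj}.
One satisfying assignment: Noun Conj Det Noun Conj Det Det Adj.
Checking: rule 1 ✓; rule 2 ✓; rule 3 ✓.

YES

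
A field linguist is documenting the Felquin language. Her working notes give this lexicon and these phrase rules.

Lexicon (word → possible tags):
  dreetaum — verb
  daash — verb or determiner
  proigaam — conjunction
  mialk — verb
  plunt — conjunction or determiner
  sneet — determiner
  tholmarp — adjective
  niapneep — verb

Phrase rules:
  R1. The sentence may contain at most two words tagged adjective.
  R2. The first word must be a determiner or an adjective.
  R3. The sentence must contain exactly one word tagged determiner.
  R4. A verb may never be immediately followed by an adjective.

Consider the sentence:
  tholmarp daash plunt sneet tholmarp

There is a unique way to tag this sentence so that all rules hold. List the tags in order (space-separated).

adjective verb conjunction determiner adjective

Candidates per position — 1:tholmarp {adjective}; 2:daash {verb,determiner}; 3:plunt {conjunction,determiner}; 4:sneet {determiner}; 5:tholmarp {adjective}.
At position 2, choosing determiner makes rule 3 impossible to satisfy; hence verb.
At position 3, choosing determiner makes rule 3 impossible to satisfy; hence conjunction.
The unique satisfying tagging is: adjective verb conjunction determiner adjective.
Checking: rule 1 holds; rule 2 holds; rule 3 holds; rule 4 holds.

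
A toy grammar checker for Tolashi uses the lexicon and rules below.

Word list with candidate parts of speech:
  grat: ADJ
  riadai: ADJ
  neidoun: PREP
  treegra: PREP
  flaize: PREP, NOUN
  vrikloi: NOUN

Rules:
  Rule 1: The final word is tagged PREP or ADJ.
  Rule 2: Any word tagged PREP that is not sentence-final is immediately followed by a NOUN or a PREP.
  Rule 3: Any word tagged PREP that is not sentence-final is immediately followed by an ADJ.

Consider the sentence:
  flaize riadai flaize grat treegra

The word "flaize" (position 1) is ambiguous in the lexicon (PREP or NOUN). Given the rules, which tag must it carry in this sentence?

NOUN

Candidates per position — 1:flaize {PREP,NOUN}; 2:riadai {ADJ}; 3:flaize {PREP,NOUN}; 4:grat {ADJ}; 5:treegra {PREP}.
Position 1: tagging it PREP would leave rule 2 unsatisfiable, so it must be NOUN.
Position 3: tagging it PREP would leave rule 2 unsatisfiable, so it must be NOUN.
That leaves exactly one tagging: NOUN ADJ NOUN ADJ PREP.
Verifying each rule — rule 1 ok; rule 2 ok; rule 3 ok.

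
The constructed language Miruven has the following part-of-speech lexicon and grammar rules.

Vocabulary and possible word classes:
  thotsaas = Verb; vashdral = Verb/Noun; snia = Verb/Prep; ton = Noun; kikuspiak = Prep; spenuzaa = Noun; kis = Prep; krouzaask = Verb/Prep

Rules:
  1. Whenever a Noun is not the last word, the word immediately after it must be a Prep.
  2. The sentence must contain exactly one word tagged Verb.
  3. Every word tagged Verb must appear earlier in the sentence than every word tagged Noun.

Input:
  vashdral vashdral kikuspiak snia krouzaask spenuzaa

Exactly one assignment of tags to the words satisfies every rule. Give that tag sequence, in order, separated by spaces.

Candidates per position — 1:vashdral {Verb,Noun}; 2:vashdral {Verb,Noun}; 3:kikuspiak {Prep}; 4:snia {Verb,Prep}; 5:krouzaask {Verb,Prep}; 6:spenuzaa {Noun}.
Word 1 cannot be Noun — rule 1 would then fail for every completion. It is Verb.
Word 2 cannot be Verb — rule 2 would then fail for every completion. It is Noun.
Word 4 cannot be Verb — rule 2 would then fail for every completion. It is Prep.
Word 5 cannot be Verb — rule 2 would then fail for every completion. It is Prep.
The unique satisfying tagging is: Verb Noun Prep Prep Prep Noun.
Check: rule 1 ✓; rule 2 ✓; rule 3 ✓.

Verb Noun Prep Prep Prep Noun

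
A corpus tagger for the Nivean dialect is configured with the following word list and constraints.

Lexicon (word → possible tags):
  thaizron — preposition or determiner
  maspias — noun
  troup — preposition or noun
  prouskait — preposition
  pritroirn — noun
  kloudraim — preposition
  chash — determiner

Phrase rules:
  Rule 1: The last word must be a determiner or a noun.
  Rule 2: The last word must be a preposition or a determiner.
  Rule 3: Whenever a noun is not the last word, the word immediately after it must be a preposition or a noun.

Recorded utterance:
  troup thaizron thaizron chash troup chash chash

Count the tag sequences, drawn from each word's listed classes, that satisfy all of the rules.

Candidates per position — 1:troup {preposition,noun}; 2:thaizron {preposition,determiner}; 3:thaizron {preposition,determiner}; 4:chash {determiner}; 5:troup {preposition,noun}; 6:chash {determiner}; 7:chash {determiner}.
There are 16 candidate sequences in total.
Checking each against the rules leaves 6 sequences.
Count = 6.

6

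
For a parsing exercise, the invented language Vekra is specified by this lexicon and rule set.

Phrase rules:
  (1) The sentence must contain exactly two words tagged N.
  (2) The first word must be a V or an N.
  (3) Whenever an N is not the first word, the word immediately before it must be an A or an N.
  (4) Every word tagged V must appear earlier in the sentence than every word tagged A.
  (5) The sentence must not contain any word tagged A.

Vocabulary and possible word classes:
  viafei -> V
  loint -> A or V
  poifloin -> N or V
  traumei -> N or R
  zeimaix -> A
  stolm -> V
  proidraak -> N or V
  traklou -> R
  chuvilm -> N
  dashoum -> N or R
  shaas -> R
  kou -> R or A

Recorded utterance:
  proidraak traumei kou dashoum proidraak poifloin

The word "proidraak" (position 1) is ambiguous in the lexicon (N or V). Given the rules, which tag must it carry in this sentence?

N

Candidates per position — 1:proidraak {N,V}; 2:traumei {N,R}; 3:kou {R,A}; 4:dashoum {N,R}; 5:proidraak {N,V}; 6:poifloin {N,V}.
Position 3: A is ruled out by rule 5; that leaves R.
Position 4: N is ruled out by rule 3; that leaves R.
Position 5: N is ruled out by rule 3; that leaves V.
Position 6: N is ruled out by rule 3; that leaves V.
Position 1: V is ruled out by rule 1; that leaves N.
Position 2: R is ruled out by rule 1; that leaves N.
The unique satisfying tagging is: N N R R V V.
Rule-by-rule: rule 1 holds; rule 2 holds; rule 3 holds; rule 4 holds; rule 5 holds.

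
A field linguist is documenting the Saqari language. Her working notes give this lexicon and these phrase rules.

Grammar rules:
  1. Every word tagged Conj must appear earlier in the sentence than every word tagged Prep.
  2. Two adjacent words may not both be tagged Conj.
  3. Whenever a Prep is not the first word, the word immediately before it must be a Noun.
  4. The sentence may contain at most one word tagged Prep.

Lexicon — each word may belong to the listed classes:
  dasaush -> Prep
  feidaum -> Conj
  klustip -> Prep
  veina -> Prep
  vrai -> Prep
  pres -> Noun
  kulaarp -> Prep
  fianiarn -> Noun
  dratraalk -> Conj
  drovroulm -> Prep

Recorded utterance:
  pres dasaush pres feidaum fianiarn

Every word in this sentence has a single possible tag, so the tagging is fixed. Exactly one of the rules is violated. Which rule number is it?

1

Fixed tagging: Noun Prep Noun Conj Noun.
Applying the rules: R1 ✗, R2 ✓, R3 ✓, R4 ✓.
Only rule 1 fails.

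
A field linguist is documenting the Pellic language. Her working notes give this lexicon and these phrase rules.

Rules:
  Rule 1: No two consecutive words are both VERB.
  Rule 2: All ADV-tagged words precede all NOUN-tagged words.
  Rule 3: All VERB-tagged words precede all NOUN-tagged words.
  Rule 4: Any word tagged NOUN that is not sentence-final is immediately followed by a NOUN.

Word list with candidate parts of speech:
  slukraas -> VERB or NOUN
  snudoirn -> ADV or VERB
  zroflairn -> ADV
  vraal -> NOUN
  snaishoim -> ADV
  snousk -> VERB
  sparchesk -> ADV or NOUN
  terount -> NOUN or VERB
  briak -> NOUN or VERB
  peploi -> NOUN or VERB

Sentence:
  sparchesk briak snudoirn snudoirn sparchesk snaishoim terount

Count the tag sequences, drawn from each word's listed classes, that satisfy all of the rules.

Candidates per position — 1:sparchesk {ADV,NOUN}; 2:briak {NOUN,VERB}; 3:snudoirn {ADV,VERB}; 4:snudoirn {ADV,VERB}; 5:sparchesk {ADV,NOUN}; 6:snaishoim {ADV}; 7:terount {NOUN,VERB}.
There are 64 candidate sequences in total.
The sequences that satisfy every rule: ADV VERB ADV ADV ADV ADV NOUN; ADV VERB ADV ADV ADV ADV VERB; ADV VERB ADV VERB ADV ADV NOUN; ADV VERB ADV VERB ADV ADV VERB.
Count = 4.

4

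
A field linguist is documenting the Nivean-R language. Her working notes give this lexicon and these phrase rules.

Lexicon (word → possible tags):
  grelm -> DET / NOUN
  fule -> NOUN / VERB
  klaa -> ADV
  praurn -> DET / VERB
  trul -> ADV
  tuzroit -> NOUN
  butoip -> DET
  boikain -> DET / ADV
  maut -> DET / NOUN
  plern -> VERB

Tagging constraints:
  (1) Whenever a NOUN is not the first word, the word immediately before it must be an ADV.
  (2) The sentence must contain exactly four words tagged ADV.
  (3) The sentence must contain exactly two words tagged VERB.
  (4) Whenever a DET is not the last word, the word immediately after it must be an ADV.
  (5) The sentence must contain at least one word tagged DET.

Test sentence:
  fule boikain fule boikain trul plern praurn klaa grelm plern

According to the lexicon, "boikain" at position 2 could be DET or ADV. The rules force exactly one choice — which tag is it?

Candidates per position — 1:fule {NOUN,VERB}; 2:boikain {DET,ADV}; 3:fule {NOUN,VERB}; 4:boikain {DET,ADV}; 5:trul {ADV}; 6:plern {VERB}; 7:praurn {DET,VERB}; 8:klaa {ADV}; 9:grelm {DET,NOUN}; 10:plern {VERB}.
Position 1: VERB is ruled out by rule 3; that leaves NOUN.
Position 2: DET is ruled out by rule 2; that leaves ADV.
Position 3: VERB is ruled out by rule 3; that leaves NOUN.
Position 4: DET is ruled out by rule 2; that leaves ADV.
Position 7: VERB is ruled out by rule 3; that leaves DET.
Position 9: DET is ruled out by rule 4; that leaves NOUN.
The only consistent sequence is: NOUN ADV NOUN ADV ADV VERB DET ADV NOUN VERB.
Rule-by-rule: rule 1 ✓; rule 2 ✓; rule 3 ✓; rule 4 ✓; rule 5 ✓.

ADV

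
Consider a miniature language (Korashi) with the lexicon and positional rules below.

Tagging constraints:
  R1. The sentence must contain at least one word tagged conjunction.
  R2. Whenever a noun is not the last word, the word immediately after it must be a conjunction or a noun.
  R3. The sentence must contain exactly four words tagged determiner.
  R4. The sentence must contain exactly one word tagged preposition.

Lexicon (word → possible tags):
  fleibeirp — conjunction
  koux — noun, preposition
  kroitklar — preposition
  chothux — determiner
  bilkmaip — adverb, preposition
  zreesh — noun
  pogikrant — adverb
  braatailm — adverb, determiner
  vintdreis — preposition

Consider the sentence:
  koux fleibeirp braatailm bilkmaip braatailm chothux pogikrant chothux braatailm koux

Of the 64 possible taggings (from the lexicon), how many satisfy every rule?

Candidates per position — 1:koux {noun,preposition}; 2:fleibeirp {conjunction}; 3:braatailm {adverb,determiner}; 4:bilkmaip {adverb,preposition}; 5:braatailm {adverb,determiner}; 6:chothux {determiner}; 7:pogikrant {adverb}; 8:chothux {determiner}; 9:braatailm {adverb,determiner}; 10:koux {noun,preposition}.
There are 64 candidate sequences in total.
Checking each against the rules leaves 9 sequences.
Count = 9.

9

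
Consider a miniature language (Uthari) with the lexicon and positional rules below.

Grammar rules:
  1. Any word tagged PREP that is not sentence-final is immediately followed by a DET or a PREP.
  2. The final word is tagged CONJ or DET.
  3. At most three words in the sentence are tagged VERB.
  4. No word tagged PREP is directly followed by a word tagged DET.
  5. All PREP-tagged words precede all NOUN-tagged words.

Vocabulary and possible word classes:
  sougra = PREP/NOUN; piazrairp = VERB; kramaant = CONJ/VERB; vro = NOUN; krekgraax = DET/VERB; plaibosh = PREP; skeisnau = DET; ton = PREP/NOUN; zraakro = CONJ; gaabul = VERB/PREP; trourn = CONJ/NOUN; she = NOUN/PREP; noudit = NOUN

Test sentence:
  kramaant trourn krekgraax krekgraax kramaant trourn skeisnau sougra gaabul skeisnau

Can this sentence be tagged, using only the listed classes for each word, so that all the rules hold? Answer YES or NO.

YES

Candidates per position — 1:kramaant {CONJ,VERB}; 2:trourn {CONJ,NOUN}; 3:krekgraax {DET,VERB}; 4:krekgraax {DET,VERB}; 5:kramaant {CONJ,VERB}; 6:trourn {CONJ,NOUN}; 7:skeisnau {DET}; 8:sougra {PREP,NOUN}; 9:gaabul {VERB,PREP}; 10:skeisnau {DET}.
One satisfying assignment: VERB CONJ VERB DET CONJ NOUN DET NOUN VERB DET.
Rule-by-rule: rule 1 satisfied; rule 2 satisfied; rule 3 satisfied; rule 4 satisfied; rule 5 satisfied.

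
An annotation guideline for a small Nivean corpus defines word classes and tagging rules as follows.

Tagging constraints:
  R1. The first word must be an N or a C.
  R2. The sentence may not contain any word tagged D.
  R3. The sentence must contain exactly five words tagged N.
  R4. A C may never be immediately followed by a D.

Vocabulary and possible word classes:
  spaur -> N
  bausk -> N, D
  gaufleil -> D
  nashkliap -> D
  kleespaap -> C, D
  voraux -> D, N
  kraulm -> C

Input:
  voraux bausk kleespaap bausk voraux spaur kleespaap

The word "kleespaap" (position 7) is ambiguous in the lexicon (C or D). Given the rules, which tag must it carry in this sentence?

C

Candidates per position — 1:voraux {D,N}; 2:bausk {N,D}; 3:kleespaap {C,D}; 4:bausk {N,D}; 5:voraux {D,N}; 6:spaur {N}; 7:kleespaap {C,D}.
If word 1 were D, no tagging could satisfy rule 1; so word 1 is N.
If word 2 were D, no tagging could satisfy rule 2; so word 2 is N.
If word 3 were D, no tagging could satisfy rule 2; so word 3 is C.
If word 4 were D, no tagging could satisfy rule 2; so word 4 is N.
If word 5 were D, no tagging could satisfy rule 2; so word 5 is N.
If word 7 were D, no tagging could satisfy rule 2; so word 7 is C.
That leaves exactly one tagging: N N C N N N C.
Verifying each rule — rule 1 ✓; rule 2 ✓; rule 3 ✓; rule 4 ✓.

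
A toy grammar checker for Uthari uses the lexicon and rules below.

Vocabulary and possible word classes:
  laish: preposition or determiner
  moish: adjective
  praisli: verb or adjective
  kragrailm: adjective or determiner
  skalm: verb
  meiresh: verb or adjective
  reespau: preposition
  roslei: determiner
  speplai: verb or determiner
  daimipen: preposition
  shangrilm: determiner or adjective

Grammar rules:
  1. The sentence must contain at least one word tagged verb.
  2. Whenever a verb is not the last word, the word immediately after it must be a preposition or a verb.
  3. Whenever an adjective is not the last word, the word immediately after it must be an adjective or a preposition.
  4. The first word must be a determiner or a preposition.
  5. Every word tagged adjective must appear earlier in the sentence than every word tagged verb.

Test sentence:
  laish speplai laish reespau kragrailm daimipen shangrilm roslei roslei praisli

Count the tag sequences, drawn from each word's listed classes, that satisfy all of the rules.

Candidates per position — 1:laish {preposition,determiner}; 2:speplai {verb,determiner}; 3:laish {preposition,determiner}; 4:reespau {preposition}; 5:kragrailm {adjective,determiner}; 6:daimipen {preposition}; 7:shangrilm {determiner,adjective}; 8:roslei {determiner}; 9:roslei {determiner}; 10:praisli {verb,adjective}.
There are 64 candidate sequences in total.
Checking each against the rules leaves 10 sequences.
Count = 10.

10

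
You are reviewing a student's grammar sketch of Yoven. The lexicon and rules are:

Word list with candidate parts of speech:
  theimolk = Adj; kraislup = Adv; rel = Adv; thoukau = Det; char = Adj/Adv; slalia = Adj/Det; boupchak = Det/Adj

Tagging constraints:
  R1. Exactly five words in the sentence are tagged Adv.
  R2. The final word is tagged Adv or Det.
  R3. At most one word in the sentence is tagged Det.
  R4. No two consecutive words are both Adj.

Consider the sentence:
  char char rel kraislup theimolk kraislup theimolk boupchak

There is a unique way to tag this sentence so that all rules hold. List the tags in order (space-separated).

Candidates per position — 1:char {Adj,Adv}; 2:char {Adj,Adv}; 3:rel {Adv}; 4:kraislup {Adv}; 5:theimolk {Adj}; 6:kraislup {Adv}; 7:theimolk {Adj}; 8:boupchak {Det,Adj}.
Word 1 cannot be Adj — rule 1 would then fail for every completion. It is Adv.
Word 2 cannot be Adj — rule 1 would then fail for every completion. It is Adv.
Word 8 cannot be Adj — rule 2 would then fail for every completion. It is Det.
That leaves exactly one tagging: Adv Adv Adv Adv Adj Adv Adj Det.
Verifying each rule — rule 1 holds; rule 2 holds; rule 3 holds; rule 4 holds.

Adv Adv Adv Adv Adj Adv Adj Det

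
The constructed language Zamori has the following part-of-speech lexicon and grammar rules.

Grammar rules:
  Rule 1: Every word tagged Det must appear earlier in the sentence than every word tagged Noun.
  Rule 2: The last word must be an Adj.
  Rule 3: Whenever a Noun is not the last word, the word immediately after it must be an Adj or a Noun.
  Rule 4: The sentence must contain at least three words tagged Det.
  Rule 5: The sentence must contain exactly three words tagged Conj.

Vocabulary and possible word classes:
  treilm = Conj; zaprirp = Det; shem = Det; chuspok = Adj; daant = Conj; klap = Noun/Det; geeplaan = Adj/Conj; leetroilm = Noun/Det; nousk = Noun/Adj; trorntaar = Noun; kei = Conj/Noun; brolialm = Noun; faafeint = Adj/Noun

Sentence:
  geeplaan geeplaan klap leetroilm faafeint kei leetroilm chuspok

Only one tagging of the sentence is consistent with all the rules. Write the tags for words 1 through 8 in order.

Candidates per position — 1:geeplaan {Adj,Conj}; 2:geeplaan {Adj,Conj}; 3:klap {Noun,Det}; 4:leetroilm {Noun,Det}; 5:faafeint {Adj,Noun}; 6:kei {Conj,Noun}; 7:leetroilm {Noun,Det}; 8:chuspok {Adj}.
If word 1 were Adj, no tagging could satisfy rule 5; so word 1 is Conj.
If word 2 were Adj, no tagging could satisfy rule 5; so word 2 is Conj.
If word 3 were Noun, no tagging could satisfy rule 4; so word 3 is Det.
If word 4 were Noun, no tagging could satisfy rule 4; so word 4 is Det.
If word 6 were Noun, no tagging could satisfy rule 5; so word 6 is Conj.
If word 7 were Noun, no tagging could satisfy rule 4; so word 7 is Det.
If word 5 were Noun, no tagging could satisfy rule 1; so word 5 is Adj.
So the tagging must be: Conj Conj Det Det Adj Conj Det Adj.
Verifying each rule — rule 1 satisfied; rule 2 satisfied; rule 3 satisfied; rule 4 satisfied; rule 5 satisfied.

Conj Conj Det Det Adj Conj Det Adj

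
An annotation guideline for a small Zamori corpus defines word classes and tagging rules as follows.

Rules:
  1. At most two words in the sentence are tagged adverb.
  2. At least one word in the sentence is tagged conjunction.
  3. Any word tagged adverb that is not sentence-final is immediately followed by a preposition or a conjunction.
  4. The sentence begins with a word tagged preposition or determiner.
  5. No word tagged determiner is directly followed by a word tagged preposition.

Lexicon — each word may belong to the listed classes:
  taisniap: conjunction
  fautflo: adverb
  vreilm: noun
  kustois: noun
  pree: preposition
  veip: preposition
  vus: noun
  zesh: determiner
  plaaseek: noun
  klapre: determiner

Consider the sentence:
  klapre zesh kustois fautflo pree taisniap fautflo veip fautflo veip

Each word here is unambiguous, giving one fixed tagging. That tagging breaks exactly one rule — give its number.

Fixed tagging: determiner determiner noun adverb preposition conjunction adverb preposition adverb preposition.
Rule check: R1 ✗, R2 ✓, R3 ✓, R4 ✓, R5 ✓.
Only rule 1 fails.

1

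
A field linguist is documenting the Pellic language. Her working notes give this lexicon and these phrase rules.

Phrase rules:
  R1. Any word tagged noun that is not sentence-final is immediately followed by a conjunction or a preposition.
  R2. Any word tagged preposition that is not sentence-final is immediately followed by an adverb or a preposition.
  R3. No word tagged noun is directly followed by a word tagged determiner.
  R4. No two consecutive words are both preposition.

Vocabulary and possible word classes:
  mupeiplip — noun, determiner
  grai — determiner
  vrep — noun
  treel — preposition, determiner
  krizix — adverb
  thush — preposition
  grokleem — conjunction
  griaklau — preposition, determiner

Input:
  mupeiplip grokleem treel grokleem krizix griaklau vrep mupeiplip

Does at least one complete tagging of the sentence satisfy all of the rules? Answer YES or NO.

NO

Candidates per position — 1:mupeiplip {noun,determiner}; 2:grokleem {conjunction}; 3:treel {preposition,determiner}; 4:grokleem {conjunction}; 5:krizix {adverb}; 6:griaklau {preposition,determiner}; 7:vrep {noun}; 8:mupeiplip {noun,determiner}.
Rule 1 cannot be satisfied by any choice of tags from the lexicon.
So there is no consistent tagging.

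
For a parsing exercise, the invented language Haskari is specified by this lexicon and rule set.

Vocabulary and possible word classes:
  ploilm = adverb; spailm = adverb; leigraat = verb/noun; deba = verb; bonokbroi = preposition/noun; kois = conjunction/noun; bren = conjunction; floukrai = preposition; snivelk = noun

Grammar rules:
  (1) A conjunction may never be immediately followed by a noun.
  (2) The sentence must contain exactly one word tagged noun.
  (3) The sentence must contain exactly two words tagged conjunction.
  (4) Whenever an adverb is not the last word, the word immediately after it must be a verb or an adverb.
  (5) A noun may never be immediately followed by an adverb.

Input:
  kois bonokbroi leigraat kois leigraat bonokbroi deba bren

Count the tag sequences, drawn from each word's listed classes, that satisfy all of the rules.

2

Candidates per position — 1:kois {conjunction,noun}; 2:bonokbroi {preposition,noun}; 3:leigraat {verb,noun}; 4:kois {conjunction,noun}; 5:leigraat {verb,noun}; 6:bonokbroi {preposition,noun}; 7:deba {verb}; 8:bren {conjunction}.
There are 64 candidate sequences in total.
The sequences that satisfy every rule: conjunction preposition verb noun verb preposition verb conjunction; noun preposition verb conjunction verb preposition verb conjunction.
Count = 2.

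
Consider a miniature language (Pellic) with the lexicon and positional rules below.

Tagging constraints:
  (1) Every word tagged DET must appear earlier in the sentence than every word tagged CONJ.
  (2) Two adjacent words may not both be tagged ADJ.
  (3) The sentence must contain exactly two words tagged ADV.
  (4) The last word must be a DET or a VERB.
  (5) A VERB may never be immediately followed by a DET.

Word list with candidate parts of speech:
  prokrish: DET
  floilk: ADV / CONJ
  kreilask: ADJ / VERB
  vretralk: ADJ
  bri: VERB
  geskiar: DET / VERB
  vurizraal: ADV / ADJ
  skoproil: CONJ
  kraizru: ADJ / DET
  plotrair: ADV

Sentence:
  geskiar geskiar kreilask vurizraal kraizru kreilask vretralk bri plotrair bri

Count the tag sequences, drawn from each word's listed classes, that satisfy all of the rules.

12

Candidates per position — 1:geskiar {DET,VERB}; 2:geskiar {DET,VERB}; 3:kreilask {ADJ,VERB}; 4:vurizraal {ADV,ADJ}; 5:kraizru {ADJ,DET}; 6:kreilask {ADJ,VERB}; 7:vretralk {ADJ}; 8:bri {VERB}; 9:plotrair {ADV}; 10:bri {VERB}.
There are 64 candidate sequences in total.
Checking each against the rules leaves 12 sequences.
Count = 12.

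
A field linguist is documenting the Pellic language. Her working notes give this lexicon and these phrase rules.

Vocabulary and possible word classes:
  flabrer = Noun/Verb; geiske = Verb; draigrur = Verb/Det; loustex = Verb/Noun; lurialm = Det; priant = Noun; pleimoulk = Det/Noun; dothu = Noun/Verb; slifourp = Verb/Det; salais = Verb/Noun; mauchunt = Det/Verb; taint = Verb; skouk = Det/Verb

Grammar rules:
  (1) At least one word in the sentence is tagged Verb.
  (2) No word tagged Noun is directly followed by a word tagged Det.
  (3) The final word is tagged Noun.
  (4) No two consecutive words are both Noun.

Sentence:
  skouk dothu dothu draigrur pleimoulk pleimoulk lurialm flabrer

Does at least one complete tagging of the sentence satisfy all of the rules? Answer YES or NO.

YES

Candidates per position — 1:skouk {Det,Verb}; 2:dothu {Noun,Verb}; 3:dothu {Noun,Verb}; 4:draigrur {Verb,Det}; 5:pleimoulk {Det,Noun}; 6:pleimoulk {Det,Noun}; 7:lurialm {Det}; 8:flabrer {Noun,Verb}.
One satisfying assignment: Verb Verb Verb Verb Det Det Det Noun.
Check: rule 1 ✓; rule 2 ✓; rule 3 ✓; rule 4 ✓.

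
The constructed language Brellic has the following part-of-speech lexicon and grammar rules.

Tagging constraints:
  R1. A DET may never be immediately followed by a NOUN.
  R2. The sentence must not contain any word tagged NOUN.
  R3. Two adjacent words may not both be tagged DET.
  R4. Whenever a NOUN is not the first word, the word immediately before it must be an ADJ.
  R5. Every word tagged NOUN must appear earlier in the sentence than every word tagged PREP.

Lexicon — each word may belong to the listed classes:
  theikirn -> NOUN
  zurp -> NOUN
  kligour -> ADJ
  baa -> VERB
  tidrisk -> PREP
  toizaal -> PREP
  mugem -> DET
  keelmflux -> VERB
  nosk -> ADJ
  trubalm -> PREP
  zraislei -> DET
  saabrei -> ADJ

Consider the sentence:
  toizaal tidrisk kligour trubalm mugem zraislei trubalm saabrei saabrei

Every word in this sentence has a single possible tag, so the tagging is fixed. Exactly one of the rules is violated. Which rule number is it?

3

Fixed tagging: PREP PREP ADJ PREP DET DET PREP ADJ ADJ.
Applying the rules: R1 holds, R2 holds, R3 violated, R4 holds, R5 holds.
Only rule 3 fails.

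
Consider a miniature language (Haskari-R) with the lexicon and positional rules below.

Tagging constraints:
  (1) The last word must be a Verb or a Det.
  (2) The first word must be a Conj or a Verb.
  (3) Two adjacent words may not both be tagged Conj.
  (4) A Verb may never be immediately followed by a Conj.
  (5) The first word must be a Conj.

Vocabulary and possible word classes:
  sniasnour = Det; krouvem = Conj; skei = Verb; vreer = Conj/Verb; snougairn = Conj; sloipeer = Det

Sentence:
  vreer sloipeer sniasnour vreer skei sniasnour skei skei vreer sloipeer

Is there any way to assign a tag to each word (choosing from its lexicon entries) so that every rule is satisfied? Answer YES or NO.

YES

Candidates per position — 1:vreer {Conj,Verb}; 2:sloipeer {Det}; 3:sniasnour {Det}; 4:vreer {Conj,Verb}; 5:skei {Verb}; 6:sniasnour {Det}; 7:skei {Verb}; 8:skei {Verb}; 9:vreer {Conj,Verb}; 10:sloipeer {Det}.
One satisfying assignment: Conj Det Det Verb Verb Det Verb Verb Verb Det.
Rule-by-rule: rule 1 holds; rule 2 holds; rule 3 holds; rule 4 holds; rule 5 holds.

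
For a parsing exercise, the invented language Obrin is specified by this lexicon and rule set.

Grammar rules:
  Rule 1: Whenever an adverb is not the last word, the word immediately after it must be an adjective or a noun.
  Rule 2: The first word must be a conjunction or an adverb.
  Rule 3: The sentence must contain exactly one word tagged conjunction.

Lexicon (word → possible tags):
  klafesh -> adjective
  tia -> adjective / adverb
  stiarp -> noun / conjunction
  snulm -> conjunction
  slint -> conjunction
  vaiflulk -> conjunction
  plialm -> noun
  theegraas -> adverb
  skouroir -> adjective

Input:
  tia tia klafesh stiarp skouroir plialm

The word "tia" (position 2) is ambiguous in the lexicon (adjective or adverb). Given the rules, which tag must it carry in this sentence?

adjective

Candidates per position — 1:tia {adjective,adverb}; 2:tia {adjective,adverb}; 3:klafesh {adjective}; 4:stiarp {noun,conjunction}; 5:skouroir {adjective}; 6:plialm {noun}.
At position 1, choosing adjective makes rule 2 impossible to satisfy; hence adverb.
At position 2, choosing adverb makes rule 1 impossible to satisfy; hence adjective.
At position 4, choosing noun makes rule 3 impossible to satisfy; hence conjunction.
So the tagging must be: adverb adjective adjective conjunction adjective noun.
Check: rule 1 ✓; rule 2 ✓; rule 3 ✓.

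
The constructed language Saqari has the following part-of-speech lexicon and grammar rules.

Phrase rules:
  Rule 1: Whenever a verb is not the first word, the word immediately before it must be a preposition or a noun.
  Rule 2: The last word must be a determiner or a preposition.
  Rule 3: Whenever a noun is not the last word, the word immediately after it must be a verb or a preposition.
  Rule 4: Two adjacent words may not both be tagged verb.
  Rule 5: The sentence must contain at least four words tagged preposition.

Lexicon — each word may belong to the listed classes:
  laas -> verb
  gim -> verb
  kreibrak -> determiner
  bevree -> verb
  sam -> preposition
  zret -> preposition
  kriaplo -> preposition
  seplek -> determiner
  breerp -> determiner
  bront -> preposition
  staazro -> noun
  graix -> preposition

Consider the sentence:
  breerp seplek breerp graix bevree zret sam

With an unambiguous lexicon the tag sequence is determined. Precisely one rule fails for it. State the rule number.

5

Fixed tagging: determiner determiner determiner preposition verb preposition preposition.
Applying the rules: R1 pass, R2 pass, R3 pass, R4 pass, R5 fail.
Only rule 5 fails.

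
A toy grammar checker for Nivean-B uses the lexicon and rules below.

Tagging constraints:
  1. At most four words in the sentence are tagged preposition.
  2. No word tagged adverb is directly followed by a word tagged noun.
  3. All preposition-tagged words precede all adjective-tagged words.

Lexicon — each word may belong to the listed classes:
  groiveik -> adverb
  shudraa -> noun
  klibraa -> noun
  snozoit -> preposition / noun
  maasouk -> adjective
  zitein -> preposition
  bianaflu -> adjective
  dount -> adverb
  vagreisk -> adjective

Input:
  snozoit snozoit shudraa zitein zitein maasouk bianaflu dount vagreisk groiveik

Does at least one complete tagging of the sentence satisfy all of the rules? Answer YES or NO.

Candidates per position — 1:snozoit {preposition,noun}; 2:snozoit {preposition,noun}; 3:shudraa {noun}; 4:zitein {preposition}; 5:zitein {preposition}; 6:maasouk {adjective}; 7:bianaflu {adjective}; 8:dount {adverb}; 9:vagreisk {adjective}; 10:groiveik {adverb}.
One satisfying assignment: noun noun noun preposition preposition adjective adjective adverb adjective adverb.
Rule-by-rule: rule 1 ok; rule 2 ok; rule 3 ok.

YES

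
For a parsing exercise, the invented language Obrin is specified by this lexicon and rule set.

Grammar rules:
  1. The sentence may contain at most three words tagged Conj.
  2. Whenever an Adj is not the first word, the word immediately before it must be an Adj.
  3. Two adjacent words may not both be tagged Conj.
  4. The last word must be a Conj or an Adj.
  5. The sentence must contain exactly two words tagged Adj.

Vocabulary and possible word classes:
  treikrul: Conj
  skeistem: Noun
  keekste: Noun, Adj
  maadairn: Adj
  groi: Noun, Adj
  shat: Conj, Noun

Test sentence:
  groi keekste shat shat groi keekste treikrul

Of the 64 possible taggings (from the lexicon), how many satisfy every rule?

Candidates per position — 1:groi {Noun,Adj}; 2:keekste {Noun,Adj}; 3:shat {Conj,Noun}; 4:shat {Conj,Noun}; 5:groi {Noun,Adj}; 6:keekste {Noun,Adj}; 7:treikrul {Conj}.
There are 64 candidate sequences in total.
The sequences that satisfy every rule: Adj Adj Conj Noun Noun Noun Conj; Adj Adj Noun Conj Noun Noun Conj; Adj Adj Noun Noun Noun Noun Conj.
Count = 3.

3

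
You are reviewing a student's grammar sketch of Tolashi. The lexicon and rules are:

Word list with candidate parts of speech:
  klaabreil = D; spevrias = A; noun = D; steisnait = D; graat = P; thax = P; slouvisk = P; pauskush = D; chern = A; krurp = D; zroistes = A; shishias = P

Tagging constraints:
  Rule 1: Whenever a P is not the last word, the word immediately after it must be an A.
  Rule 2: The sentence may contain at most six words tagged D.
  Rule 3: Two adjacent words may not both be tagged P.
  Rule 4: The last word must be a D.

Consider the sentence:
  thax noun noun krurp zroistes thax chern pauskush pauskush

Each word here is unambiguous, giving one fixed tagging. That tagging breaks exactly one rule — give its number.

1

Fixed tagging: P D D D A P A D D.
Checking each rule: R1 ✗, R2 ✓, R3 ✓, R4 ✓.
Only rule 1 fails.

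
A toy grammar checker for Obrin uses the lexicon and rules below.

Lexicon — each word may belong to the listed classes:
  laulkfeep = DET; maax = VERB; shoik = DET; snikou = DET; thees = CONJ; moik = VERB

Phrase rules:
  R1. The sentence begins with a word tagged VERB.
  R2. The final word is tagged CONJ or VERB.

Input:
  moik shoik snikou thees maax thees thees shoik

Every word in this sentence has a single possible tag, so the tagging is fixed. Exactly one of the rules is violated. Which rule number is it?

2

Fixed tagging: VERB DET DET CONJ VERB CONJ CONJ DET.
Rule check: R1 ✓, R2 ✗.
Only rule 2 fails.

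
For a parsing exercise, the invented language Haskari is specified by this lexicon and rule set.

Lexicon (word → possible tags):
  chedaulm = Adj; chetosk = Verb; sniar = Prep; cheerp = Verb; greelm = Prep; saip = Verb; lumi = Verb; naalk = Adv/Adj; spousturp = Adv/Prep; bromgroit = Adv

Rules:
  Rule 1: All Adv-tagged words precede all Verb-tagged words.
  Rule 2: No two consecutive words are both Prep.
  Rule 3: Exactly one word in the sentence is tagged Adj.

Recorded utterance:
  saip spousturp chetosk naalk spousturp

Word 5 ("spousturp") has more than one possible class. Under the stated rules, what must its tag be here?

Prep

Candidates per position — 1:saip {Verb}; 2:spousturp {Adv,Prep}; 3:chetosk {Verb}; 4:naalk {Adv,Adj}; 5:spousturp {Adv,Prep}.
At position 2, choosing Adv makes rule 1 impossible to satisfy; hence Prep.
At position 4, choosing Adv makes rule 1 impossible to satisfy; hence Adj.
At position 5, choosing Adv makes rule 1 impossible to satisfy; hence Prep.
So the tagging must be: Verb Prep Verb Adj Prep.
Rule-by-rule: rule 1 ok; rule 2 ok; rule 3 ok.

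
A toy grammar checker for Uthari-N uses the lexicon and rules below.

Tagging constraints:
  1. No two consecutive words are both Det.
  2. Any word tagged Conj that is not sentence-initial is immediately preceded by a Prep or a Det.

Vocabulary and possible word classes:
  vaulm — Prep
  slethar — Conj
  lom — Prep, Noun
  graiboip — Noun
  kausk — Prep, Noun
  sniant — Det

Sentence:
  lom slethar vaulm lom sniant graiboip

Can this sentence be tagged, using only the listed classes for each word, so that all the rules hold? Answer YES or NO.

Candidates per position — 1:lom {Prep,Noun}; 2:slethar {Conj}; 3:vaulm {Prep}; 4:lom {Prep,Noun}; 5:sniant {Det}; 6:graiboip {Noun}.
One satisfying assignment: Prep Conj Prep Prep Det Noun.
Rule-by-rule: rule 1 satisfied; rule 2 satisfied.

YES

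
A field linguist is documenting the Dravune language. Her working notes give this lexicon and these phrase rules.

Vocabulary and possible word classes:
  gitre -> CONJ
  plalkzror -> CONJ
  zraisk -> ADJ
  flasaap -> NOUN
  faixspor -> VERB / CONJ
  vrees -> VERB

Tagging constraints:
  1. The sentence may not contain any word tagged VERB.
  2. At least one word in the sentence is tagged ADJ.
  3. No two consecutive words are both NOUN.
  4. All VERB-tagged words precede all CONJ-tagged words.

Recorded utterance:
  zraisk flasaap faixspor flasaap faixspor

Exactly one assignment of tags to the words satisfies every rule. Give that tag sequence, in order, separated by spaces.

Candidates per position — 1:zraisk {ADJ}; 2:flasaap {NOUN}; 3:faixspor {VERB,CONJ}; 4:flasaap {NOUN}; 5:faixspor {VERB,CONJ}.
Word 3 cannot be VERB — rule 1 would then fail for every completion. It is CONJ.
Word 5 cannot be VERB — rule 1 would then fail for every completion. It is CONJ.
The only consistent sequence is: ADJ NOUN CONJ NOUN CONJ.
Check: rule 1 satisfied; rule 2 satisfied; rule 3 satisfied; rule 4 satisfied.

ADJ NOUN CONJ NOUN CONJ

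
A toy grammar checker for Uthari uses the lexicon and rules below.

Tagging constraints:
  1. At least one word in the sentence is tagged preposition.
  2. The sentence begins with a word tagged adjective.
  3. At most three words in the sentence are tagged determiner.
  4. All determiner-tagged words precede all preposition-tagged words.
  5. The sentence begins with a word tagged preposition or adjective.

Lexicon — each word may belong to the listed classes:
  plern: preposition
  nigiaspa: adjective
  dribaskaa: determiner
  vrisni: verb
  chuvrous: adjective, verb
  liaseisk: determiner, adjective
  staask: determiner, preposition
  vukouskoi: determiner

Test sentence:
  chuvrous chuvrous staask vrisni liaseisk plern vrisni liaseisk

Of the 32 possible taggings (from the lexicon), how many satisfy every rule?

Candidates per position — 1:chuvrous {adjective,verb}; 2:chuvrous {adjective,verb}; 3:staask {determiner,preposition}; 4:vrisni {verb}; 5:liaseisk {determiner,adjective}; 6:plern {preposition}; 7:vrisni {verb}; 8:liaseisk {determiner,adjective}.
There are 32 candidate sequences in total.
Checking each against the rules leaves 6 sequences.
Count = 6.

6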